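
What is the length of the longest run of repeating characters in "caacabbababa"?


Input: "caacabbababa"
Scanning for longest run:
  Position 1 ('a'): new char, reset run to 1
  Position 2 ('a'): continues run of 'a', length=2
  Position 3 ('c'): new char, reset run to 1
  Position 4 ('a'): new char, reset run to 1
  Position 5 ('b'): new char, reset run to 1
  Position 6 ('b'): continues run of 'b', length=2
  Position 7 ('a'): new char, reset run to 1
  Position 8 ('b'): new char, reset run to 1
  Position 9 ('a'): new char, reset run to 1
  Position 10 ('b'): new char, reset run to 1
  Position 11 ('a'): new char, reset run to 1
Longest run: 'a' with length 2

2


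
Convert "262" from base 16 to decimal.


Input: "262" in base 16
Positional expansion:
  Digit '2' (value 2) x 16^2 = 512
  Digit '6' (value 6) x 16^1 = 96
  Digit '2' (value 2) x 16^0 = 2
Sum = 610

610


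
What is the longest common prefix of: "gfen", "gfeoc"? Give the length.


Words: gfen, gfeoc
  Position 0: all 'g' => match
  Position 1: all 'f' => match
  Position 2: all 'e' => match
  Position 3: ('n', 'o') => mismatch, stop
LCP = "gfe" (length 3)

3


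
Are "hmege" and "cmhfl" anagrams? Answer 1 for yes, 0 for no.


Strings: "hmege", "cmhfl"
Sorted first:  eeghm
Sorted second: cfhlm
Differ at position 0: 'e' vs 'c' => not anagrams

0


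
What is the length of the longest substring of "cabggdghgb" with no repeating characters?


Input: "cabggdghgb"
Sliding window (track last position of each char):
  Position 0 ('c'): window [0,0] length 1 -- new best
  Position 1 ('a'): window [0,1] length 2 -- new best
  Position 2 ('b'): window [0,2] length 3 -- new best
  Position 3 ('g'): window [0,3] length 4 -- new best
  Position 4 ('g'): repeat (last at 3), move window start to 4
  Position 4 ('g'): window [4,4] length 1
  Position 5 ('d'): window [4,5] length 2
  Position 6 ('g'): repeat (last at 4), move window start to 5
  Position 6 ('g'): window [5,6] length 2
  Position 7 ('h'): window [5,7] length 3
  Position 8 ('g'): repeat (last at 6), move window start to 7
  Position 8 ('g'): window [7,8] length 2
  Position 9 ('b'): window [7,9] length 3
Longest substring with no repeats: "cabg" with length 4

4


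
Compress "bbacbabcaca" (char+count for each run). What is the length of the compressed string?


Input: bbacbabcaca
Runs:
  'b' x 2 => "b2"
  'a' x 1 => "a1"
  'c' x 1 => "c1"
  'b' x 1 => "b1"
  'a' x 1 => "a1"
  'b' x 1 => "b1"
  'c' x 1 => "c1"
  'a' x 1 => "a1"
  'c' x 1 => "c1"
  'a' x 1 => "a1"
Compressed: "b2a1c1b1a1b1c1a1c1a1"
Compressed length: 20

20


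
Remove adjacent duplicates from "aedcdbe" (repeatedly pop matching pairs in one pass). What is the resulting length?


Input: aedcdbe
Stack-based adjacent duplicate removal:
  Read 'a': push. Stack: a
  Read 'e': push. Stack: ae
  Read 'd': push. Stack: aed
  Read 'c': push. Stack: aedc
  Read 'd': push. Stack: aedcd
  Read 'b': push. Stack: aedcdb
  Read 'e': push. Stack: aedcdbe
Final stack: "aedcdbe" (length 7)

7


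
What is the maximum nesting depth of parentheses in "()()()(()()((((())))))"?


Input: "()()()(()()((((())))))"
Tracking depth:
  Position 0 '(': depth becomes 1
  Position 1 ')': depth becomes 0
  Position 2 '(': depth becomes 1
  Position 3 ')': depth becomes 0
  Position 4 '(': depth becomes 1
  Position 5 ')': depth becomes 0
  Position 6 '(': depth becomes 1
  Position 7 '(': depth becomes 2
  Position 8 ')': depth becomes 1
  Position 9 '(': depth becomes 2
  Position 10 ')': depth becomes 1
  Position 11 '(': depth becomes 2
  Position 12 '(': depth becomes 3
  Position 13 '(': depth becomes 4
  Position 14 '(': depth becomes 5
  Position 15 '(': depth becomes 6
  Position 16 ')': depth becomes 5
  Position 17 ')': depth becomes 4
  Position 18 ')': depth becomes 3
  Position 19 ')': depth becomes 2
  Position 20 ')': depth becomes 1
  Position 21 ')': depth becomes 0
Maximum depth reached: 6

6


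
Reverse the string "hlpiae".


Input: hlpiae
Reading characters right to left:
  Position 5: 'e'
  Position 4: 'a'
  Position 3: 'i'
  Position 2: 'p'
  Position 1: 'l'
  Position 0: 'h'
Reversed: eaiplh

eaiplh


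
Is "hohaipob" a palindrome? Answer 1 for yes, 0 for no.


Input: hohaipob
Reversed: bopiahoh
  Compare pos 0 ('h') with pos 7 ('b'): MISMATCH
  Compare pos 1 ('o') with pos 6 ('o'): match
  Compare pos 2 ('h') with pos 5 ('p'): MISMATCH
  Compare pos 3 ('a') with pos 4 ('i'): MISMATCH
Result: not a palindrome

0


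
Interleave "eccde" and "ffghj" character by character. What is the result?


Interleaving "eccde" and "ffghj":
  Position 0: 'e' from first, 'f' from second => "ef"
  Position 1: 'c' from first, 'f' from second => "cf"
  Position 2: 'c' from first, 'g' from second => "cg"
  Position 3: 'd' from first, 'h' from second => "dh"
  Position 4: 'e' from first, 'j' from second => "ej"
Result: efcfcgdhej

efcfcgdhej


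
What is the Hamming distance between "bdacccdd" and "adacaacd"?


Comparing "bdacccdd" and "adacaacd" position by position:
  Position 0: 'b' vs 'a' => differ
  Position 1: 'd' vs 'd' => same
  Position 2: 'a' vs 'a' => same
  Position 3: 'c' vs 'c' => same
  Position 4: 'c' vs 'a' => differ
  Position 5: 'c' vs 'a' => differ
  Position 6: 'd' vs 'c' => differ
  Position 7: 'd' vs 'd' => same
Total differences (Hamming distance): 4

4


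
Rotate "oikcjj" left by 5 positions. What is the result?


Input: "oikcjj", rotate left by 5
First 5 characters: "oikcj"
Remaining characters: "j"
Concatenate remaining + first: "j" + "oikcj" = "joikcj"

joikcj


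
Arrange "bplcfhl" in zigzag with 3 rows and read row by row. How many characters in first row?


Zigzag "bplcfhl" into 3 rows:
Placing characters:
  'b' => row 0
  'p' => row 1
  'l' => row 2
  'c' => row 1
  'f' => row 0
  'h' => row 1
  'l' => row 2
Rows:
  Row 0: "bf"
  Row 1: "pch"
  Row 2: "ll"
First row length: 2

2


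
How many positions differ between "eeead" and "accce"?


Comparing "eeead" and "accce" position by position:
  Position 0: 'e' vs 'a' => DIFFER
  Position 1: 'e' vs 'c' => DIFFER
  Position 2: 'e' vs 'c' => DIFFER
  Position 3: 'a' vs 'c' => DIFFER
  Position 4: 'd' vs 'e' => DIFFER
Positions that differ: 5

5


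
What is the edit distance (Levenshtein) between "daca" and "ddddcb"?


Computing edit distance: "daca" -> "ddddcb"
DP table:
           d    d    d    d    c    b
      0    1    2    3    4    5    6
  d   1    0    1    2    3    4    5
  a   2    1    1    2    3    4    5
  c   3    2    2    2    3    3    4
  a   4    3    3    3    3    4    4
Edit distance = dp[4][6] = 4

4


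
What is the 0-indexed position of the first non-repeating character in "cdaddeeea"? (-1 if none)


Input: cdaddeeea
Character frequencies:
  'a': 2
  'c': 1
  'd': 3
  'e': 3
Scanning left to right for freq == 1:
  Position 0 ('c'): unique! => answer = 0

0


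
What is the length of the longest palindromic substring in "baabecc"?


Input: "baabecc"
Checking substrings for palindromes:
  [0:4] "baab" (len 4) => palindrome
  [1:3] "aa" (len 2) => palindrome
  [5:7] "cc" (len 2) => palindrome
Longest palindromic substring: "baab" with length 4

4


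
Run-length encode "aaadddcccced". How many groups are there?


Input: aaadddcccced
Scanning for consecutive runs:
  Group 1: 'a' x 3 (positions 0-2)
  Group 2: 'd' x 3 (positions 3-5)
  Group 3: 'c' x 4 (positions 6-9)
  Group 4: 'e' x 1 (positions 10-10)
  Group 5: 'd' x 1 (positions 11-11)
Total groups: 5

5


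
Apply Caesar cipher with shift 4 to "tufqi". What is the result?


Caesar cipher: shift "tufqi" by 4
  't' (pos 19) + 4 = pos 23 = 'x'
  'u' (pos 20) + 4 = pos 24 = 'y'
  'f' (pos 5) + 4 = pos 9 = 'j'
  'q' (pos 16) + 4 = pos 20 = 'u'
  'i' (pos 8) + 4 = pos 12 = 'm'
Result: xyjum

xyjum


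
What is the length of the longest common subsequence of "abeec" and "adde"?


LCS of "abeec" and "adde"
DP table:
           a    d    d    e
      0    0    0    0    0
  a   0    1    1    1    1
  b   0    1    1    1    1
  e   0    1    1    1    2
  e   0    1    1    1    2
  c   0    1    1    1    2
LCS length = dp[5][4] = 2

2


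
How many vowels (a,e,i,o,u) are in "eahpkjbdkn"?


Input: eahpkjbdkn
Checking each character:
  'e' at position 0: vowel (running total: 1)
  'a' at position 1: vowel (running total: 2)
  'h' at position 2: consonant
  'p' at position 3: consonant
  'k' at position 4: consonant
  'j' at position 5: consonant
  'b' at position 6: consonant
  'd' at position 7: consonant
  'k' at position 8: consonant
  'n' at position 9: consonant
Total vowels: 2

2


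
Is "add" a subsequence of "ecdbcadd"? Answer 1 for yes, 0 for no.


Check if "add" is a subsequence of "ecdbcadd"
Greedy scan:
  Position 0 ('e'): no match needed
  Position 1 ('c'): no match needed
  Position 2 ('d'): no match needed
  Position 3 ('b'): no match needed
  Position 4 ('c'): no match needed
  Position 5 ('a'): matches sub[0] = 'a'
  Position 6 ('d'): matches sub[1] = 'd'
  Position 7 ('d'): matches sub[2] = 'd'
All 3 characters matched => is a subsequence

1


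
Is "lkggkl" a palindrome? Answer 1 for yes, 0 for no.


Input: lkggkl
Reversed: lkggkl
  Compare pos 0 ('l') with pos 5 ('l'): match
  Compare pos 1 ('k') with pos 4 ('k'): match
  Compare pos 2 ('g') with pos 3 ('g'): match
Result: palindrome

1


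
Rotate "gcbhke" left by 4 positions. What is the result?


Input: "gcbhke", rotate left by 4
First 4 characters: "gcbh"
Remaining characters: "ke"
Concatenate remaining + first: "ke" + "gcbh" = "kegcbh"

kegcbh


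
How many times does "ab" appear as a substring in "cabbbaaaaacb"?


Searching for "ab" in "cabbbaaaaacb"
Scanning each position:
  Position 0: "ca" => no
  Position 1: "ab" => MATCH
  Position 2: "bb" => no
  Position 3: "bb" => no
  Position 4: "ba" => no
  Position 5: "aa" => no
  Position 6: "aa" => no
  Position 7: "aa" => no
  Position 8: "aa" => no
  Position 9: "ac" => no
  Position 10: "cb" => no
Total occurrences: 1

1


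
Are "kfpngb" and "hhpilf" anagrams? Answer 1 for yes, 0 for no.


Strings: "kfpngb", "hhpilf"
Sorted first:  bfgknp
Sorted second: fhhilp
Differ at position 0: 'b' vs 'f' => not anagrams

0


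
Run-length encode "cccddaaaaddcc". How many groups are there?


Input: cccddaaaaddcc
Scanning for consecutive runs:
  Group 1: 'c' x 3 (positions 0-2)
  Group 2: 'd' x 2 (positions 3-4)
  Group 3: 'a' x 4 (positions 5-8)
  Group 4: 'd' x 2 (positions 9-10)
  Group 5: 'c' x 2 (positions 11-12)
Total groups: 5

5


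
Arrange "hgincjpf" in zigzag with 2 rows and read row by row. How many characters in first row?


Zigzag "hgincjpf" into 2 rows:
Placing characters:
  'h' => row 0
  'g' => row 1
  'i' => row 0
  'n' => row 1
  'c' => row 0
  'j' => row 1
  'p' => row 0
  'f' => row 1
Rows:
  Row 0: "hicp"
  Row 1: "gnjf"
First row length: 4

4


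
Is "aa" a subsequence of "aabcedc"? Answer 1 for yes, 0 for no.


Check if "aa" is a subsequence of "aabcedc"
Greedy scan:
  Position 0 ('a'): matches sub[0] = 'a'
  Position 1 ('a'): matches sub[1] = 'a'
  Position 2 ('b'): no match needed
  Position 3 ('c'): no match needed
  Position 4 ('e'): no match needed
  Position 5 ('d'): no match needed
  Position 6 ('c'): no match needed
All 2 characters matched => is a subsequence

1


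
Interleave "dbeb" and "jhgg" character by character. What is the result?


Interleaving "dbeb" and "jhgg":
  Position 0: 'd' from first, 'j' from second => "dj"
  Position 1: 'b' from first, 'h' from second => "bh"
  Position 2: 'e' from first, 'g' from second => "eg"
  Position 3: 'b' from first, 'g' from second => "bg"
Result: djbhegbg

djbhegbg


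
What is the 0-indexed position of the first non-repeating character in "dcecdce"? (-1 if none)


Input: dcecdce
Character frequencies:
  'c': 3
  'd': 2
  'e': 2
Scanning left to right for freq == 1:
  Position 0 ('d'): freq=2, skip
  Position 1 ('c'): freq=3, skip
  Position 2 ('e'): freq=2, skip
  Position 3 ('c'): freq=3, skip
  Position 4 ('d'): freq=2, skip
  Position 5 ('c'): freq=3, skip
  Position 6 ('e'): freq=2, skip
  No unique character found => answer = -1

-1


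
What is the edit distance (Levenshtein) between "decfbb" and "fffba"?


Computing edit distance: "decfbb" -> "fffba"
DP table:
           f    f    f    b    a
      0    1    2    3    4    5
  d   1    1    2    3    4    5
  e   2    2    2    3    4    5
  c   3    3    3    3    4    5
  f   4    3    3    3    4    5
  b   5    4    4    4    3    4
  b   6    5    5    5    4    4
Edit distance = dp[6][5] = 4

4


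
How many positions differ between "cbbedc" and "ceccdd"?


Comparing "cbbedc" and "ceccdd" position by position:
  Position 0: 'c' vs 'c' => same
  Position 1: 'b' vs 'e' => DIFFER
  Position 2: 'b' vs 'c' => DIFFER
  Position 3: 'e' vs 'c' => DIFFER
  Position 4: 'd' vs 'd' => same
  Position 5: 'c' vs 'd' => DIFFER
Positions that differ: 4

4


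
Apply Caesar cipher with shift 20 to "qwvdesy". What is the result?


Caesar cipher: shift "qwvdesy" by 20
  'q' (pos 16) + 20 = pos 10 = 'k'
  'w' (pos 22) + 20 = pos 16 = 'q'
  'v' (pos 21) + 20 = pos 15 = 'p'
  'd' (pos 3) + 20 = pos 23 = 'x'
  'e' (pos 4) + 20 = pos 24 = 'y'
  's' (pos 18) + 20 = pos 12 = 'm'
  'y' (pos 24) + 20 = pos 18 = 's'
Result: kqpxyms

kqpxyms


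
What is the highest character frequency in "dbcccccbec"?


Input: dbcccccbec
Character counts:
  'b': 2
  'c': 6
  'd': 1
  'e': 1
Maximum frequency: 6

6


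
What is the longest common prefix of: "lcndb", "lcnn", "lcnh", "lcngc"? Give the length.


Words: lcndb, lcnn, lcnh, lcngc
  Position 0: all 'l' => match
  Position 1: all 'c' => match
  Position 2: all 'n' => match
  Position 3: ('d', 'n', 'h', 'g') => mismatch, stop
LCP = "lcn" (length 3)

3


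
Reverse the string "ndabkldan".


Input: ndabkldan
Reading characters right to left:
  Position 8: 'n'
  Position 7: 'a'
  Position 6: 'd'
  Position 5: 'l'
  Position 4: 'k'
  Position 3: 'b'
  Position 2: 'a'
  Position 1: 'd'
  Position 0: 'n'
Reversed: nadlkbadn

nadlkbadn


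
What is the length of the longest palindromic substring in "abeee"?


Input: "abeee"
Checking substrings for palindromes:
  [2:5] "eee" (len 3) => palindrome
  [2:4] "ee" (len 2) => palindrome
  [3:5] "ee" (len 2) => palindrome
Longest palindromic substring: "eee" with length 3

3


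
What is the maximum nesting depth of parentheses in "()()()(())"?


Input: "()()()(())"
Tracking depth:
  Position 0 '(': depth becomes 1
  Position 1 ')': depth becomes 0
  Position 2 '(': depth becomes 1
  Position 3 ')': depth becomes 0
  Position 4 '(': depth becomes 1
  Position 5 ')': depth becomes 0
  Position 6 '(': depth becomes 1
  Position 7 '(': depth becomes 2
  Position 8 ')': depth becomes 1
  Position 9 ')': depth becomes 0
Maximum depth reached: 2

2


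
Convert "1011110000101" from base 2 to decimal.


Input: "1011110000101" in base 2
Positional expansion:
  Digit '1' (value 1) x 2^12 = 4096
  Digit '0' (value 0) x 2^11 = 0
  Digit '1' (value 1) x 2^10 = 1024
  Digit '1' (value 1) x 2^9 = 512
  Digit '1' (value 1) x 2^8 = 256
  Digit '1' (value 1) x 2^7 = 128
  Digit '0' (value 0) x 2^6 = 0
  Digit '0' (value 0) x 2^5 = 0
  Digit '0' (value 0) x 2^4 = 0
  Digit '0' (value 0) x 2^3 = 0
  Digit '1' (value 1) x 2^2 = 4
  Digit '0' (value 0) x 2^1 = 0
  Digit '1' (value 1) x 2^0 = 1
Sum = 6021

6021


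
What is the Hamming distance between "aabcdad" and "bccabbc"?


Comparing "aabcdad" and "bccabbc" position by position:
  Position 0: 'a' vs 'b' => differ
  Position 1: 'a' vs 'c' => differ
  Position 2: 'b' vs 'c' => differ
  Position 3: 'c' vs 'a' => differ
  Position 4: 'd' vs 'b' => differ
  Position 5: 'a' vs 'b' => differ
  Position 6: 'd' vs 'c' => differ
Total differences (Hamming distance): 7

7


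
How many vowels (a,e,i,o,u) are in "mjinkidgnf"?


Input: mjinkidgnf
Checking each character:
  'm' at position 0: consonant
  'j' at position 1: consonant
  'i' at position 2: vowel (running total: 1)
  'n' at position 3: consonant
  'k' at position 4: consonant
  'i' at position 5: vowel (running total: 2)
  'd' at position 6: consonant
  'g' at position 7: consonant
  'n' at position 8: consonant
  'f' at position 9: consonant
Total vowels: 2

2


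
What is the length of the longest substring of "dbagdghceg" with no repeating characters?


Input: "dbagdghceg"
Sliding window (track last position of each char):
  Position 0 ('d'): window [0,0] length 1 -- new best
  Position 1 ('b'): window [0,1] length 2 -- new best
  Position 2 ('a'): window [0,2] length 3 -- new best
  Position 3 ('g'): window [0,3] length 4 -- new best
  Position 4 ('d'): repeat (last at 0), move window start to 1
  Position 4 ('d'): window [1,4] length 4
  Position 5 ('g'): repeat (last at 3), move window start to 4
  Position 5 ('g'): window [4,5] length 2
  Position 6 ('h'): window [4,6] length 3
  Position 7 ('c'): window [4,7] length 4
  Position 8 ('e'): window [4,8] length 5 -- new best
  Position 9 ('g'): repeat (last at 5), move window start to 6
  Position 9 ('g'): window [6,9] length 4
Longest substring with no repeats: "dghce" with length 5

5


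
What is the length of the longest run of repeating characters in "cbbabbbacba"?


Input: "cbbabbbacba"
Scanning for longest run:
  Position 1 ('b'): new char, reset run to 1
  Position 2 ('b'): continues run of 'b', length=2
  Position 3 ('a'): new char, reset run to 1
  Position 4 ('b'): new char, reset run to 1
  Position 5 ('b'): continues run of 'b', length=2
  Position 6 ('b'): continues run of 'b', length=3
  Position 7 ('a'): new char, reset run to 1
  Position 8 ('c'): new char, reset run to 1
  Position 9 ('b'): new char, reset run to 1
  Position 10 ('a'): new char, reset run to 1
Longest run: 'b' with length 3

3


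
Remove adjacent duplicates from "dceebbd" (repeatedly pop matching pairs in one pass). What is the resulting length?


Input: dceebbd
Stack-based adjacent duplicate removal:
  Read 'd': push. Stack: d
  Read 'c': push. Stack: dc
  Read 'e': push. Stack: dce
  Read 'e': matches stack top 'e' => pop. Stack: dc
  Read 'b': push. Stack: dcb
  Read 'b': matches stack top 'b' => pop. Stack: dc
  Read 'd': push. Stack: dcd
Final stack: "dcd" (length 3)

3


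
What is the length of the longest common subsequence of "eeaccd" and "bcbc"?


LCS of "eeaccd" and "bcbc"
DP table:
           b    c    b    c
      0    0    0    0    0
  e   0    0    0    0    0
  e   0    0    0    0    0
  a   0    0    0    0    0
  c   0    0    1    1    1
  c   0    0    1    1    2
  d   0    0    1    1    2
LCS length = dp[6][4] = 2

2


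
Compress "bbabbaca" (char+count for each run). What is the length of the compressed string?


Input: bbabbaca
Runs:
  'b' x 2 => "b2"
  'a' x 1 => "a1"
  'b' x 2 => "b2"
  'a' x 1 => "a1"
  'c' x 1 => "c1"
  'a' x 1 => "a1"
Compressed: "b2a1b2a1c1a1"
Compressed length: 12

12


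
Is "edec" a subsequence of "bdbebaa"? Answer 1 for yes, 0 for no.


Check if "edec" is a subsequence of "bdbebaa"
Greedy scan:
  Position 0 ('b'): no match needed
  Position 1 ('d'): no match needed
  Position 2 ('b'): no match needed
  Position 3 ('e'): matches sub[0] = 'e'
  Position 4 ('b'): no match needed
  Position 5 ('a'): no match needed
  Position 6 ('a'): no match needed
Only matched 1/4 characters => not a subsequence

0


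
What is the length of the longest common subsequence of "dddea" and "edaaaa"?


LCS of "dddea" and "edaaaa"
DP table:
           e    d    a    a    a    a
      0    0    0    0    0    0    0
  d   0    0    1    1    1    1    1
  d   0    0    1    1    1    1    1
  d   0    0    1    1    1    1    1
  e   0    1    1    1    1    1    1
  a   0    1    1    2    2    2    2
LCS length = dp[5][6] = 2

2


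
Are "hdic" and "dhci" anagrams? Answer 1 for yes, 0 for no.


Strings: "hdic", "dhci"
Sorted first:  cdhi
Sorted second: cdhi
Sorted forms match => anagrams

1


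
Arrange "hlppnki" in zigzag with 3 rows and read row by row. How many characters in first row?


Zigzag "hlppnki" into 3 rows:
Placing characters:
  'h' => row 0
  'l' => row 1
  'p' => row 2
  'p' => row 1
  'n' => row 0
  'k' => row 1
  'i' => row 2
Rows:
  Row 0: "hn"
  Row 1: "lpk"
  Row 2: "pi"
First row length: 2

2


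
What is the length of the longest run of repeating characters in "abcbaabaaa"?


Input: "abcbaabaaa"
Scanning for longest run:
  Position 1 ('b'): new char, reset run to 1
  Position 2 ('c'): new char, reset run to 1
  Position 3 ('b'): new char, reset run to 1
  Position 4 ('a'): new char, reset run to 1
  Position 5 ('a'): continues run of 'a', length=2
  Position 6 ('b'): new char, reset run to 1
  Position 7 ('a'): new char, reset run to 1
  Position 8 ('a'): continues run of 'a', length=2
  Position 9 ('a'): continues run of 'a', length=3
Longest run: 'a' with length 3

3


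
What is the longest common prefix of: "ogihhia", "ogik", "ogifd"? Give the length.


Words: ogihhia, ogik, ogifd
  Position 0: all 'o' => match
  Position 1: all 'g' => match
  Position 2: all 'i' => match
  Position 3: ('h', 'k', 'f') => mismatch, stop
LCP = "ogi" (length 3)

3


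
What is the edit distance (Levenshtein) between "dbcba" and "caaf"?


Computing edit distance: "dbcba" -> "caaf"
DP table:
           c    a    a    f
      0    1    2    3    4
  d   1    1    2    3    4
  b   2    2    2    3    4
  c   3    2    3    3    4
  b   4    3    3    4    4
  a   5    4    3    3    4
Edit distance = dp[5][4] = 4

4


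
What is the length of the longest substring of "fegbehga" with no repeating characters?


Input: "fegbehga"
Sliding window (track last position of each char):
  Position 0 ('f'): window [0,0] length 1 -- new best
  Position 1 ('e'): window [0,1] length 2 -- new best
  Position 2 ('g'): window [0,2] length 3 -- new best
  Position 3 ('b'): window [0,3] length 4 -- new best
  Position 4 ('e'): repeat (last at 1), move window start to 2
  Position 4 ('e'): window [2,4] length 3
  Position 5 ('h'): window [2,5] length 4
  Position 6 ('g'): repeat (last at 2), move window start to 3
  Position 6 ('g'): window [3,6] length 4
  Position 7 ('a'): window [3,7] length 5 -- new best
Longest substring with no repeats: "behga" with length 5

5


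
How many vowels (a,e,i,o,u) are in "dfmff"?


Input: dfmff
Checking each character:
  'd' at position 0: consonant
  'f' at position 1: consonant
  'm' at position 2: consonant
  'f' at position 3: consonant
  'f' at position 4: consonant
Total vowels: 0

0


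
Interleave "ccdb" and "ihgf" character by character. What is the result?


Interleaving "ccdb" and "ihgf":
  Position 0: 'c' from first, 'i' from second => "ci"
  Position 1: 'c' from first, 'h' from second => "ch"
  Position 2: 'd' from first, 'g' from second => "dg"
  Position 3: 'b' from first, 'f' from second => "bf"
Result: cichdgbf

cichdgbf


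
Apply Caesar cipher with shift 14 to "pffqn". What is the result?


Caesar cipher: shift "pffqn" by 14
  'p' (pos 15) + 14 = pos 3 = 'd'
  'f' (pos 5) + 14 = pos 19 = 't'
  'f' (pos 5) + 14 = pos 19 = 't'
  'q' (pos 16) + 14 = pos 4 = 'e'
  'n' (pos 13) + 14 = pos 1 = 'b'
Result: dtteb

dtteb


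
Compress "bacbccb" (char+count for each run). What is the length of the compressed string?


Input: bacbccb
Runs:
  'b' x 1 => "b1"
  'a' x 1 => "a1"
  'c' x 1 => "c1"
  'b' x 1 => "b1"
  'c' x 2 => "c2"
  'b' x 1 => "b1"
Compressed: "b1a1c1b1c2b1"
Compressed length: 12

12


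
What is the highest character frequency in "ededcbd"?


Input: ededcbd
Character counts:
  'b': 1
  'c': 1
  'd': 3
  'e': 2
Maximum frequency: 3

3


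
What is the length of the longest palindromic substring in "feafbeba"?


Input: "feafbeba"
Checking substrings for palindromes:
  [4:7] "beb" (len 3) => palindrome
Longest palindromic substring: "beb" with length 3

3


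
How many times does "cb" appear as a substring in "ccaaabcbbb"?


Searching for "cb" in "ccaaabcbbb"
Scanning each position:
  Position 0: "cc" => no
  Position 1: "ca" => no
  Position 2: "aa" => no
  Position 3: "aa" => no
  Position 4: "ab" => no
  Position 5: "bc" => no
  Position 6: "cb" => MATCH
  Position 7: "bb" => no
  Position 8: "bb" => no
Total occurrences: 1

1


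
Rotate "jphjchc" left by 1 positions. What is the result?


Input: "jphjchc", rotate left by 1
First 1 characters: "j"
Remaining characters: "phjchc"
Concatenate remaining + first: "phjchc" + "j" = "phjchcj"

phjchcj


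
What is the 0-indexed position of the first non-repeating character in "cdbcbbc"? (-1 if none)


Input: cdbcbbc
Character frequencies:
  'b': 3
  'c': 3
  'd': 1
Scanning left to right for freq == 1:
  Position 0 ('c'): freq=3, skip
  Position 1 ('d'): unique! => answer = 1

1


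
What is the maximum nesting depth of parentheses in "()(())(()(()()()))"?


Input: "()(())(()(()()()))"
Tracking depth:
  Position 0 '(': depth becomes 1
  Position 1 ')': depth becomes 0
  Position 2 '(': depth becomes 1
  Position 3 '(': depth becomes 2
  Position 4 ')': depth becomes 1
  Position 5 ')': depth becomes 0
  Position 6 '(': depth becomes 1
  Position 7 '(': depth becomes 2
  Position 8 ')': depth becomes 1
  Position 9 '(': depth becomes 2
  Position 10 '(': depth becomes 3
  Position 11 ')': depth becomes 2
  Position 12 '(': depth becomes 3
  Position 13 ')': depth becomes 2
  Position 14 '(': depth becomes 3
  Position 15 ')': depth becomes 2
  Position 16 ')': depth becomes 1
  Position 17 ')': depth becomes 0
Maximum depth reached: 3

3


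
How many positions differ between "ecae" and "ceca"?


Comparing "ecae" and "ceca" position by position:
  Position 0: 'e' vs 'c' => DIFFER
  Position 1: 'c' vs 'e' => DIFFER
  Position 2: 'a' vs 'c' => DIFFER
  Position 3: 'e' vs 'a' => DIFFER
Positions that differ: 4

4


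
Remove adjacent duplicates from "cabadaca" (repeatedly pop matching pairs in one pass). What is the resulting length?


Input: cabadaca
Stack-based adjacent duplicate removal:
  Read 'c': push. Stack: c
  Read 'a': push. Stack: ca
  Read 'b': push. Stack: cab
  Read 'a': push. Stack: caba
  Read 'd': push. Stack: cabad
  Read 'a': push. Stack: cabada
  Read 'c': push. Stack: cabadac
  Read 'a': push. Stack: cabadaca
Final stack: "cabadaca" (length 8)

8


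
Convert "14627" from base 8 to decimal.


Input: "14627" in base 8
Positional expansion:
  Digit '1' (value 1) x 8^4 = 4096
  Digit '4' (value 4) x 8^3 = 2048
  Digit '6' (value 6) x 8^2 = 384
  Digit '2' (value 2) x 8^1 = 16
  Digit '7' (value 7) x 8^0 = 7
Sum = 6551

6551


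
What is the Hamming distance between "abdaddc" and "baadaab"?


Comparing "abdaddc" and "baadaab" position by position:
  Position 0: 'a' vs 'b' => differ
  Position 1: 'b' vs 'a' => differ
  Position 2: 'd' vs 'a' => differ
  Position 3: 'a' vs 'd' => differ
  Position 4: 'd' vs 'a' => differ
  Position 5: 'd' vs 'a' => differ
  Position 6: 'c' vs 'b' => differ
Total differences (Hamming distance): 7

7


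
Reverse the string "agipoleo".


Input: agipoleo
Reading characters right to left:
  Position 7: 'o'
  Position 6: 'e'
  Position 5: 'l'
  Position 4: 'o'
  Position 3: 'p'
  Position 2: 'i'
  Position 1: 'g'
  Position 0: 'a'
Reversed: oelopiga

oelopiga


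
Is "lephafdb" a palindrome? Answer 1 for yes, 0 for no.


Input: lephafdb
Reversed: bdfahpel
  Compare pos 0 ('l') with pos 7 ('b'): MISMATCH
  Compare pos 1 ('e') with pos 6 ('d'): MISMATCH
  Compare pos 2 ('p') with pos 5 ('f'): MISMATCH
  Compare pos 3 ('h') with pos 4 ('a'): MISMATCH
Result: not a palindrome

0


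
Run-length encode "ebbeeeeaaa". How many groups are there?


Input: ebbeeeeaaa
Scanning for consecutive runs:
  Group 1: 'e' x 1 (positions 0-0)
  Group 2: 'b' x 2 (positions 1-2)
  Group 3: 'e' x 4 (positions 3-6)
  Group 4: 'a' x 3 (positions 7-9)
Total groups: 4

4


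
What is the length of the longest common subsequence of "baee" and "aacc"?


LCS of "baee" and "aacc"
DP table:
           a    a    c    c
      0    0    0    0    0
  b   0    0    0    0    0
  a   0    1    1    1    1
  e   0    1    1    1    1
  e   0    1    1    1    1
LCS length = dp[4][4] = 1

1


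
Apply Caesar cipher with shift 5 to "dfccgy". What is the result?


Caesar cipher: shift "dfccgy" by 5
  'd' (pos 3) + 5 = pos 8 = 'i'
  'f' (pos 5) + 5 = pos 10 = 'k'
  'c' (pos 2) + 5 = pos 7 = 'h'
  'c' (pos 2) + 5 = pos 7 = 'h'
  'g' (pos 6) + 5 = pos 11 = 'l'
  'y' (pos 24) + 5 = pos 3 = 'd'
Result: ikhhld

ikhhld


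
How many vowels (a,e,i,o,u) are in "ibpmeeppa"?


Input: ibpmeeppa
Checking each character:
  'i' at position 0: vowel (running total: 1)
  'b' at position 1: consonant
  'p' at position 2: consonant
  'm' at position 3: consonant
  'e' at position 4: vowel (running total: 2)
  'e' at position 5: vowel (running total: 3)
  'p' at position 6: consonant
  'p' at position 7: consonant
  'a' at position 8: vowel (running total: 4)
Total vowels: 4

4


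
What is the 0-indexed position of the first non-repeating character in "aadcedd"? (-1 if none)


Input: aadcedd
Character frequencies:
  'a': 2
  'c': 1
  'd': 3
  'e': 1
Scanning left to right for freq == 1:
  Position 0 ('a'): freq=2, skip
  Position 1 ('a'): freq=2, skip
  Position 2 ('d'): freq=3, skip
  Position 3 ('c'): unique! => answer = 3

3


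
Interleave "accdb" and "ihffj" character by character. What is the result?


Interleaving "accdb" and "ihffj":
  Position 0: 'a' from first, 'i' from second => "ai"
  Position 1: 'c' from first, 'h' from second => "ch"
  Position 2: 'c' from first, 'f' from second => "cf"
  Position 3: 'd' from first, 'f' from second => "df"
  Position 4: 'b' from first, 'j' from second => "bj"
Result: aichcfdfbj

aichcfdfbj


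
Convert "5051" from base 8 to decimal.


Input: "5051" in base 8
Positional expansion:
  Digit '5' (value 5) x 8^3 = 2560
  Digit '0' (value 0) x 8^2 = 0
  Digit '5' (value 5) x 8^1 = 40
  Digit '1' (value 1) x 8^0 = 1
Sum = 2601

2601


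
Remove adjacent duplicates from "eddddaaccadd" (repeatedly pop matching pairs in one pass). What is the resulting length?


Input: eddddaaccadd
Stack-based adjacent duplicate removal:
  Read 'e': push. Stack: e
  Read 'd': push. Stack: ed
  Read 'd': matches stack top 'd' => pop. Stack: e
  Read 'd': push. Stack: ed
  Read 'd': matches stack top 'd' => pop. Stack: e
  Read 'a': push. Stack: ea
  Read 'a': matches stack top 'a' => pop. Stack: e
  Read 'c': push. Stack: ec
  Read 'c': matches stack top 'c' => pop. Stack: e
  Read 'a': push. Stack: ea
  Read 'd': push. Stack: ead
  Read 'd': matches stack top 'd' => pop. Stack: ea
Final stack: "ea" (length 2)

2


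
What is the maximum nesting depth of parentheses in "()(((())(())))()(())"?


Input: "()(((())(())))()(())"
Tracking depth:
  Position 0 '(': depth becomes 1
  Position 1 ')': depth becomes 0
  Position 2 '(': depth becomes 1
  Position 3 '(': depth becomes 2
  Position 4 '(': depth becomes 3
  Position 5 '(': depth becomes 4
  Position 6 ')': depth becomes 3
  Position 7 ')': depth becomes 2
  Position 8 '(': depth becomes 3
  Position 9 '(': depth becomes 4
  Position 10 ')': depth becomes 3
  Position 11 ')': depth becomes 2
  Position 12 ')': depth becomes 1
  Position 13 ')': depth becomes 0
  Position 14 '(': depth becomes 1
  Position 15 ')': depth becomes 0
  Position 16 '(': depth becomes 1
  Position 17 '(': depth becomes 2
  Position 18 ')': depth becomes 1
  Position 19 ')': depth becomes 0
Maximum depth reached: 4

4


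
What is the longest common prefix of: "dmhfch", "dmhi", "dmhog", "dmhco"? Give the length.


Words: dmhfch, dmhi, dmhog, dmhco
  Position 0: all 'd' => match
  Position 1: all 'm' => match
  Position 2: all 'h' => match
  Position 3: ('f', 'i', 'o', 'c') => mismatch, stop
LCP = "dmh" (length 3)

3


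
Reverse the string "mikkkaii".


Input: mikkkaii
Reading characters right to left:
  Position 7: 'i'
  Position 6: 'i'
  Position 5: 'a'
  Position 4: 'k'
  Position 3: 'k'
  Position 2: 'k'
  Position 1: 'i'
  Position 0: 'm'
Reversed: iiakkkim

iiakkkim


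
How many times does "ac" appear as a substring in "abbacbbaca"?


Searching for "ac" in "abbacbbaca"
Scanning each position:
  Position 0: "ab" => no
  Position 1: "bb" => no
  Position 2: "ba" => no
  Position 3: "ac" => MATCH
  Position 4: "cb" => no
  Position 5: "bb" => no
  Position 6: "ba" => no
  Position 7: "ac" => MATCH
  Position 8: "ca" => no
Total occurrences: 2

2


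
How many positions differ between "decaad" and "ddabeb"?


Comparing "decaad" and "ddabeb" position by position:
  Position 0: 'd' vs 'd' => same
  Position 1: 'e' vs 'd' => DIFFER
  Position 2: 'c' vs 'a' => DIFFER
  Position 3: 'a' vs 'b' => DIFFER
  Position 4: 'a' vs 'e' => DIFFER
  Position 5: 'd' vs 'b' => DIFFER
Positions that differ: 5

5


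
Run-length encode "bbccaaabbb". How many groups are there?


Input: bbccaaabbb
Scanning for consecutive runs:
  Group 1: 'b' x 2 (positions 0-1)
  Group 2: 'c' x 2 (positions 2-3)
  Group 3: 'a' x 3 (positions 4-6)
  Group 4: 'b' x 3 (positions 7-9)
Total groups: 4

4


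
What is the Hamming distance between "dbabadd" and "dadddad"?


Comparing "dbabadd" and "dadddad" position by position:
  Position 0: 'd' vs 'd' => same
  Position 1: 'b' vs 'a' => differ
  Position 2: 'a' vs 'd' => differ
  Position 3: 'b' vs 'd' => differ
  Position 4: 'a' vs 'd' => differ
  Position 5: 'd' vs 'a' => differ
  Position 6: 'd' vs 'd' => same
Total differences (Hamming distance): 5

5


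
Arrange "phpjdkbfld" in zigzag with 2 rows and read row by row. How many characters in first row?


Zigzag "phpjdkbfld" into 2 rows:
Placing characters:
  'p' => row 0
  'h' => row 1
  'p' => row 0
  'j' => row 1
  'd' => row 0
  'k' => row 1
  'b' => row 0
  'f' => row 1
  'l' => row 0
  'd' => row 1
Rows:
  Row 0: "ppdbl"
  Row 1: "hjkfd"
First row length: 5

5


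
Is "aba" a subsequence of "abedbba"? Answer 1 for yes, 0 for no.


Check if "aba" is a subsequence of "abedbba"
Greedy scan:
  Position 0 ('a'): matches sub[0] = 'a'
  Position 1 ('b'): matches sub[1] = 'b'
  Position 2 ('e'): no match needed
  Position 3 ('d'): no match needed
  Position 4 ('b'): no match needed
  Position 5 ('b'): no match needed
  Position 6 ('a'): matches sub[2] = 'a'
All 3 characters matched => is a subsequence

1


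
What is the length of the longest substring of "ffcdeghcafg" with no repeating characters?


Input: "ffcdeghcafg"
Sliding window (track last position of each char):
  Position 0 ('f'): window [0,0] length 1 -- new best
  Position 1 ('f'): repeat (last at 0), move window start to 1
  Position 1 ('f'): window [1,1] length 1
  Position 2 ('c'): window [1,2] length 2 -- new best
  Position 3 ('d'): window [1,3] length 3 -- new best
  Position 4 ('e'): window [1,4] length 4 -- new best
  Position 5 ('g'): window [1,5] length 5 -- new best
  Position 6 ('h'): window [1,6] length 6 -- new best
  Position 7 ('c'): repeat (last at 2), move window start to 3
  Position 7 ('c'): window [3,7] length 5
  Position 8 ('a'): window [3,8] length 6
  Position 9 ('f'): window [3,9] length 7 -- new best
  Position 10 ('g'): repeat (last at 5), move window start to 6
  Position 10 ('g'): window [6,10] length 5
Longest substring with no repeats: "deghcaf" with length 7

7


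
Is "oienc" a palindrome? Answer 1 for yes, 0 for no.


Input: oienc
Reversed: cneio
  Compare pos 0 ('o') with pos 4 ('c'): MISMATCH
  Compare pos 1 ('i') with pos 3 ('n'): MISMATCH
Result: not a palindrome

0


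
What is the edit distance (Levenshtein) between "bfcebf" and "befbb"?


Computing edit distance: "bfcebf" -> "befbb"
DP table:
           b    e    f    b    b
      0    1    2    3    4    5
  b   1    0    1    2    3    4
  f   2    1    1    1    2    3
  c   3    2    2    2    2    3
  e   4    3    2    3    3    3
  b   5    4    3    3    3    3
  f   6    5    4    3    4    4
Edit distance = dp[6][5] = 4

4


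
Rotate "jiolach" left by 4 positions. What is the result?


Input: "jiolach", rotate left by 4
First 4 characters: "jiol"
Remaining characters: "ach"
Concatenate remaining + first: "ach" + "jiol" = "achjiol"

achjiol


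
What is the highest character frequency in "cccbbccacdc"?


Input: cccbbccacdc
Character counts:
  'a': 1
  'b': 2
  'c': 7
  'd': 1
Maximum frequency: 7

7


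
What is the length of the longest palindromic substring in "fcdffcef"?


Input: "fcdffcef"
Checking substrings for palindromes:
  [3:5] "ff" (len 2) => palindrome
Longest palindromic substring: "ff" with length 2

2


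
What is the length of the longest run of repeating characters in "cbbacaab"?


Input: "cbbacaab"
Scanning for longest run:
  Position 1 ('b'): new char, reset run to 1
  Position 2 ('b'): continues run of 'b', length=2
  Position 3 ('a'): new char, reset run to 1
  Position 4 ('c'): new char, reset run to 1
  Position 5 ('a'): new char, reset run to 1
  Position 6 ('a'): continues run of 'a', length=2
  Position 7 ('b'): new char, reset run to 1
Longest run: 'b' with length 2

2


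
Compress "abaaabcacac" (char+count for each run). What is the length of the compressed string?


Input: abaaabcacac
Runs:
  'a' x 1 => "a1"
  'b' x 1 => "b1"
  'a' x 3 => "a3"
  'b' x 1 => "b1"
  'c' x 1 => "c1"
  'a' x 1 => "a1"
  'c' x 1 => "c1"
  'a' x 1 => "a1"
  'c' x 1 => "c1"
Compressed: "a1b1a3b1c1a1c1a1c1"
Compressed length: 18

18


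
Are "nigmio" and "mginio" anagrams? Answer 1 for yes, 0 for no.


Strings: "nigmio", "mginio"
Sorted first:  giimno
Sorted second: giimno
Sorted forms match => anagrams

1


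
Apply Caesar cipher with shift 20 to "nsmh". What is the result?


Caesar cipher: shift "nsmh" by 20
  'n' (pos 13) + 20 = pos 7 = 'h'
  's' (pos 18) + 20 = pos 12 = 'm'
  'm' (pos 12) + 20 = pos 6 = 'g'
  'h' (pos 7) + 20 = pos 1 = 'b'
Result: hmgb

hmgb


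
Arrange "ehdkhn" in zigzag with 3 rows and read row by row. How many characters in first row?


Zigzag "ehdkhn" into 3 rows:
Placing characters:
  'e' => row 0
  'h' => row 1
  'd' => row 2
  'k' => row 1
  'h' => row 0
  'n' => row 1
Rows:
  Row 0: "eh"
  Row 1: "hkn"
  Row 2: "d"
First row length: 2

2


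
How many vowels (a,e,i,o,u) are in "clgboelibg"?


Input: clgboelibg
Checking each character:
  'c' at position 0: consonant
  'l' at position 1: consonant
  'g' at position 2: consonant
  'b' at position 3: consonant
  'o' at position 4: vowel (running total: 1)
  'e' at position 5: vowel (running total: 2)
  'l' at position 6: consonant
  'i' at position 7: vowel (running total: 3)
  'b' at position 8: consonant
  'g' at position 9: consonant
Total vowels: 3

3


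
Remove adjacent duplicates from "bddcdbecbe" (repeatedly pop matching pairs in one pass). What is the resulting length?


Input: bddcdbecbe
Stack-based adjacent duplicate removal:
  Read 'b': push. Stack: b
  Read 'd': push. Stack: bd
  Read 'd': matches stack top 'd' => pop. Stack: b
  Read 'c': push. Stack: bc
  Read 'd': push. Stack: bcd
  Read 'b': push. Stack: bcdb
  Read 'e': push. Stack: bcdbe
  Read 'c': push. Stack: bcdbec
  Read 'b': push. Stack: bcdbecb
  Read 'e': push. Stack: bcdbecbe
Final stack: "bcdbecbe" (length 8)

8


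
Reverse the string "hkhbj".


Input: hkhbj
Reading characters right to left:
  Position 4: 'j'
  Position 3: 'b'
  Position 2: 'h'
  Position 1: 'k'
  Position 0: 'h'
Reversed: jbhkh

jbhkh


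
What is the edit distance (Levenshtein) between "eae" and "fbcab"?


Computing edit distance: "eae" -> "fbcab"
DP table:
           f    b    c    a    b
      0    1    2    3    4    5
  e   1    1    2    3    4    5
  a   2    2    2    3    3    4
  e   3    3    3    3    4    4
Edit distance = dp[3][5] = 4

4


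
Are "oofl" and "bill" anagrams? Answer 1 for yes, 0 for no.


Strings: "oofl", "bill"
Sorted first:  floo
Sorted second: bill
Differ at position 0: 'f' vs 'b' => not anagrams

0
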